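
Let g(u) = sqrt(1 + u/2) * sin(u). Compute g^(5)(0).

341/256

Expand each factor separately, then convolve coefficients.
The coefficient of u^5 in the expansion is 341/30720, so g^(5)(0) = 5! * (341/30720) = 341/256.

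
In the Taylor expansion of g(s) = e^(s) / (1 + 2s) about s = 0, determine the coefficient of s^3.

Expand each factor separately, then convolve coefficients.
g(0) = 1
g′(0) = -1
g′′(0) = 5
g′′′(0) = -29

-29/6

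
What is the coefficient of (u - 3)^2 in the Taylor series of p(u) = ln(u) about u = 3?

-1/18

Use the known series and substitute for the argument.
So c_2 = p′′(3)/2! = -1/18.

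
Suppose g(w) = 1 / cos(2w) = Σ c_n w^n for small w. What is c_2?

Divide the numerator series by the denominator series (power-series long division).
g(0) = 1
g′(0) = 0
g′′(0) = 4

2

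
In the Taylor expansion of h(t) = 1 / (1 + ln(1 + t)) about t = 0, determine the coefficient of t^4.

Write 1/(1+u) = 1 - u + u^2 - u^3 + ... and substitute the series for u.
[t^0] = 1;  [t^1] = -1;  [t^2] = 3/2;  [t^3] = -7/3;  [t^4] = 11/3.
So c_4 = h^(4)(0)/4! = 11/3.

11/3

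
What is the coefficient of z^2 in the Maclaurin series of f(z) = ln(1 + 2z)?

f(0) = 0
f′(0) = 2
f′′(0) = -4
So c_2 = f′′(0)/2! = -2.

-2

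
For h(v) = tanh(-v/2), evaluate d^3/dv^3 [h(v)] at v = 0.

1/4

The coefficient of v^3 in the expansion is 1/24, so h′′′(0) = 3! * (1/24) = 1/4.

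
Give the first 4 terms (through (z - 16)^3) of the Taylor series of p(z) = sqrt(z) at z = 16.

Use the known series and substitute for the argument.

(z - 16)^3/16384 - (z - 16)^2/512 + (z - 16)/8 + 4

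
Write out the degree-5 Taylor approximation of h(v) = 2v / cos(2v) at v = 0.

20*v^5/3 + 4*v^3 + 2*v

Divide the numerator series by the denominator series (power-series long division).
[v^0] = 0;  [v^1] = 2;  [v^2] = 0;  [v^3] = 4;  [v^4] = 0;  [v^5] = 20/3.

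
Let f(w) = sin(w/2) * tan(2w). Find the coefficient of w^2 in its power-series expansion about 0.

Write out both Maclaurin series and multiply, keeping only the needed powers.
f(0) = 0
f′(0) = 0
f′′(0) = 2
Dividing each by k! gives the coefficients c_0, ..., c_2.

1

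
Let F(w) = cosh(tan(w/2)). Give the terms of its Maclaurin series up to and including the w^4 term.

3*w^4/128 + w^2/8 + 1

Plug the Maclaurin series of the inner function into that of the outer and collect terms.
F(0) = 1
F′(0) = 0
F′′(0) = 1/4
F′′′(0) = 0
F^(4)(0) = 9/16
Then c_k = F^(k)(0)/k! gives each Taylor coefficient.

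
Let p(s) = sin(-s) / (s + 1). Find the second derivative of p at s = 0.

2

Use 1/(1 - r) = Σ r^k on the denominator, then take the Cauchy product.
The coefficient of s^2 in the expansion is 1, so p′′(0) = 2! * (1) = 2.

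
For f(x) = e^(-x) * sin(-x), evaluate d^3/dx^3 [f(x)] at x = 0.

Write out both Maclaurin series and multiply, keeping only the needed powers.
The coefficient of x^3 in the expansion is -1/3, so f′′′(0) = 3! * (-1/3) = -2.

-2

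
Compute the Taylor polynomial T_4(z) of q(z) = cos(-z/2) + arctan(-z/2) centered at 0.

Expand each term separately and add.
q(0) = 1
q′(0) = -1/2
q′′(0) = -1/4
q′′′(0) = 1/4
q^(4)(0) = 1/16

z^4/384 + z^3/24 - z^2/8 - z/2 + 1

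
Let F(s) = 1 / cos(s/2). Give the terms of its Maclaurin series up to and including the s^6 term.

Divide the numerator series by the denominator series (power-series long division).
[s^0] = 1;  [s^1] = 0;  [s^2] = 1/8;  [s^3] = 0;  [s^4] = 5/384;  [s^5] = 0;  [s^6] = 61/46080.

61*s^6/46080 + 5*s^4/384 + s^2/8 + 1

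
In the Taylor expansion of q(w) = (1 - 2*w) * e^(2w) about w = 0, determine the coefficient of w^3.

-8/3

Distribute the polynomial across the series and collect like powers.
q(0) = 1
q′(0) = 0
q′′(0) = -4
q′′′(0) = -16
So c_3 = q′′′(0)/3! = -8/3.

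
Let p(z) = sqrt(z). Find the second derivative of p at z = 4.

From the series, [(z - 4)^2] p = -1/64; multiply by 2! = 2 to get -1/32.

-1/32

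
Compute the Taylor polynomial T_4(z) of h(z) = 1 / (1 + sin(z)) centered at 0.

Expand as Σ (-1)^k u^k with u equal to the inner function's series.
h(0) = 1
h′(0) = -1
h′′(0) = 2
h′′′(0) = -5
h^(4)(0) = 16

2*z^4/3 - 5*z^3/6 + z^2 - z + 1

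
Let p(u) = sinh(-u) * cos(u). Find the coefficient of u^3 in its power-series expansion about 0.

1/3

Take the Cauchy product of the two expansions.
[u^0] = 0;  [u^1] = -1;  [u^2] = 0;  [u^3] = 1/3.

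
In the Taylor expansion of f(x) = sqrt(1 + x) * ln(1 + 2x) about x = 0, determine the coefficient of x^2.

Multiply the two series term by term and collect like powers.
f(0) = 0
f′(0) = 2
f′′(0) = -2
So c_2 = f′′(0)/2! = -1.

-1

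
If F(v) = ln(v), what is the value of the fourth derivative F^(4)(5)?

-6/625

The coefficient of (v - 5)^4 in the expansion is -1/2500, so F^(4)(5) = 4! * (-1/2500) = -6/625.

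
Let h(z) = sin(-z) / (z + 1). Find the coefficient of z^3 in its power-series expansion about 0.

Use 1/(1 - r) = Σ r^k on the denominator, then take the Cauchy product.
h(0) = 0
h′(0) = -1
h′′(0) = 2
h′′′(0) = -5
So c_3 = h′′′(0)/3! = -5/6.

-5/6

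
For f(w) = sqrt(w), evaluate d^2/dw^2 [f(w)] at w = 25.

The coefficient of (w - 25)^2 in the expansion is -1/1000, so f′′(25) = 2! * (-1/1000) = -1/500.

-1/500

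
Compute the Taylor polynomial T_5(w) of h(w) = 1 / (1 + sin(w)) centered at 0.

Expand as Σ (-1)^k u^k with u equal to the inner function's series.

-61*w^5/120 + 2*w^4/3 - 5*w^3/6 + w^2 - w + 1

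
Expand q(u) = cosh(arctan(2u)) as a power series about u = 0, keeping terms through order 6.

116*u^6/9 - 14*u^4/3 + 2*u^2 + 1

Substitute the inner expansion into the outer series and collect powers.
[u^0] = 1;  [u^1] = 0;  [u^2] = 2;  [u^3] = 0;  [u^4] = -14/3;  [u^5] = 0;  [u^6] = 116/9.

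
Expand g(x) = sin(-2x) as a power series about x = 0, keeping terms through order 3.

4*x^3/3 - 2*x

g(0) = 0
g′(0) = -2
g′′(0) = 0
g′′′(0) = 8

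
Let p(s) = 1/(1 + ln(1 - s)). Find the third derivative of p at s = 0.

14

Substitute the inner expansion into the outer series and collect powers.
The coefficient of s^3 in the expansion is 7/3, so p′′′(0) = 3! * (7/3) = 14.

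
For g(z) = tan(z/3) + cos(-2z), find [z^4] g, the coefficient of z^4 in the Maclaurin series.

Expand each term separately and add.
g(0) = 1
g′(0) = 1/3
g′′(0) = -4
g′′′(0) = 2/27
g^(4)(0) = 16
Then c_k = g^(k)(0)/k! gives each Taylor coefficient.

2/3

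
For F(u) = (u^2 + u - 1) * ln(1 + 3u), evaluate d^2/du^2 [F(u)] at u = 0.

15

Shift and add copies of the series according to the polynomial's terms.
The coefficient of u^2 in the expansion is 15/2, so F′′(0) = 2! * (15/2) = 15.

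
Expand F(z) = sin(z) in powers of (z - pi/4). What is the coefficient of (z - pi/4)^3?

Apply the Taylor formula c_k = f^(k)(a)/k!.
So c_3 = F′′′(pi/4)/3! = -sqrt(2)/12.

-sqrt(2)/12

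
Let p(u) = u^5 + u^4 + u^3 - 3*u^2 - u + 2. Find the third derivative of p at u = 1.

The coefficient of (u - 1)^3 in the expansion is 15, so p′′′(1) = 3! * (15) = 90.

90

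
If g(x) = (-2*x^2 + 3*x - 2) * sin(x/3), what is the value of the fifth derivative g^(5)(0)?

Distribute the polynomial across the series and collect like powers.
The coefficient of x^5 in the expansion is 179/14580, so g^(5)(0) = 5! * (179/14580) = 358/243.

358/243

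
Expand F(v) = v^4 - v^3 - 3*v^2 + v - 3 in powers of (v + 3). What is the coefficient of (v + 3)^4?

F(-3) = 75
F′(-3) = -116
F′′(-3) = 120
F′′′(-3) = -78
F^(4)(-3) = 24

1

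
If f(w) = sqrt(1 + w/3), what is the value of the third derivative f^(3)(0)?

The coefficient of w^3 in the expansion is 1/432, so f′′′(0) = 3! * (1/432) = 1/72.

1/72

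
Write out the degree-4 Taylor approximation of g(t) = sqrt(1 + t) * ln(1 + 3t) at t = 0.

-15*t^4 + 51*t^3/8 - 3*t^2 + 3*t

Write out both Maclaurin series and multiply, keeping only the needed powers.
[t^0] = 0;  [t^1] = 3;  [t^2] = -3;  [t^3] = 51/8;  [t^4] = -15.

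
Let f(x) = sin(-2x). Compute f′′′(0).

Apply the Taylor formula c_k = f^(k)(a)/k!.
From the series, [x^3] f = 4/3; multiply by 3! = 6 to get 8.

8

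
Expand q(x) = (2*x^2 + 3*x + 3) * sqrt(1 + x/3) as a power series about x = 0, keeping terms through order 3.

43*x^3/144 + 59*x^2/24 + 7*x/2 + 3

Multiply each power in the prefactor through the base expansion.
q(0) = 3
q′(0) = 7/2
q′′(0) = 59/12
q′′′(0) = 43/24
Dividing each by k! gives the coefficients c_0, ..., c_3.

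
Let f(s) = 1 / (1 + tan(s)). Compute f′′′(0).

Write 1/(1+u) = 1 - u + u^2 - u^3 + ... and substitute the series for u.
The coefficient of s^3 in the expansion is -4/3, so f′′′(0) = 3! * (-4/3) = -8.

-8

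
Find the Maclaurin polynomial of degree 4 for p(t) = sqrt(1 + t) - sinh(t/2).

Add the two expansions coefficient-wise.
[t^0] = 1;  [t^1] = 0;  [t^2] = -1/8;  [t^3] = 1/24;  [t^4] = -5/128.

-5*t^4/128 + t^3/24 - t^2/8 + 1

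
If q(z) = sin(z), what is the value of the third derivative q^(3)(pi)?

1

The coefficient of (z - pi)^3 in the expansion is 1/6, so q′′′(pi) = 3! * (1/6) = 1.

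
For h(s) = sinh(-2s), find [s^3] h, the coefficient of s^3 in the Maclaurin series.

h(0) = 0
h′(0) = -2
h′′(0) = 0
h′′′(0) = -8
Then c_k = h^(k)(0)/k! gives each Taylor coefficient.

-4/3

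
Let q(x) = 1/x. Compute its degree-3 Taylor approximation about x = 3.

[(x - 3)^0] = 1/3;  [(x - 3)^1] = -1/9;  [(x - 3)^2] = 1/27;  [(x - 3)^3] = -1/81.

-(x - 3)^3/81 + (x - 3)^2/27 - (x - 3)/9 + 1/3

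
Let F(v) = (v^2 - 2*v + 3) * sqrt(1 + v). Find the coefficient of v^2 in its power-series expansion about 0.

Multiply each power in the prefactor through the base expansion.
F(0) = 3
F′(0) = -1/2
F′′(0) = -3/4

-3/8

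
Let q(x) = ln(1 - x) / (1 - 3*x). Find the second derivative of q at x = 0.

Use 1/(1 - r) = Σ r^k on the denominator, then take the Cauchy product.
The coefficient of x^2 in the expansion is -7/2, so q′′(0) = 2! * (-7/2) = -7.

-7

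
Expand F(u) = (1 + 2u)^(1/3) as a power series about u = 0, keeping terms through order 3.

[u^0] = 1;  [u^1] = 2/3;  [u^2] = -4/9;  [u^3] = 40/81.

40*u^3/81 - 4*u^2/9 + 2*u/3 + 1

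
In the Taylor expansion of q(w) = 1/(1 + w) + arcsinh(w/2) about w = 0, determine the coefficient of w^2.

1

Add the two expansions coefficient-wise.
So c_2 = q′′(0)/2! = 1.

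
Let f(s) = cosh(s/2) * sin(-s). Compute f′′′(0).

1/4

Take the Cauchy product of the two expansions.
From the series, [s^3] f = 1/24; multiply by 3! = 6 to get 1/4.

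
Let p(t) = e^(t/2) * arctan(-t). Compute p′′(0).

Multiply the two series term by term and collect like powers.
The coefficient of t^2 in the expansion is -1/2, so p′′(0) = 2! * (-1/2) = -1.

-1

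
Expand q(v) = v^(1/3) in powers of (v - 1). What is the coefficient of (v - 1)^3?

5/81

q(1) = 1
q′(1) = 1/3
q′′(1) = -2/9
q′′′(1) = 10/27
Then c_k = q^(k)(1)/k! gives each Taylor coefficient.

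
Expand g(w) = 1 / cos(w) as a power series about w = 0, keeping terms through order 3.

Invert the denominator's series and multiply.

w^2/2 + 1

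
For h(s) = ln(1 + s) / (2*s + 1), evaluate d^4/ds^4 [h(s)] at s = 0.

Expand 1/(denominator) as a geometric series and multiply by the numerator's series.
From the series, [s^4] h = -131/12; multiply by 4! = 24 to get -262.

-262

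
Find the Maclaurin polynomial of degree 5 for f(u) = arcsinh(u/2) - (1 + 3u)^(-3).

Combine the two series term by term.
[u^0] = -1;  [u^1] = 19/2;  [u^2] = -54;  [u^3] = 12959/48;  [u^4] = -1215;  [u^5] = 6531843/1280.

6531843*u^5/1280 - 1215*u^4 + 12959*u^3/48 - 54*u^2 + 19*u/2 - 1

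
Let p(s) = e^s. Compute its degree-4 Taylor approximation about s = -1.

Apply the Taylor formula c_k = f^(k)(a)/k!.
[(s + 1)^0] = e^(-1);  [(s + 1)^1] = e^(-1);  [(s + 1)^2] = e^(-1)/2;  [(s + 1)^3] = e^(-1)/6;  [(s + 1)^4] = e^(-1)/24.

(s + 1)^4*e^(-1)/24 + (s + 1)^3*e^(-1)/6 + (s + 1)^2*e^(-1)/2 + (s + 1)*e^(-1) + e^(-1)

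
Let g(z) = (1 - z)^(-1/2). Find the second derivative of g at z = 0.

3/4

From the series, [z^2] g = 3/8; multiply by 2! = 2 to get 3/4.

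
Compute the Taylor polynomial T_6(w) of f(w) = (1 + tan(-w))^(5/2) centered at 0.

Plug the Maclaurin series of the inner function into that of the outer and collect terms.
f(0) = 1
f′(0) = -5/2
f′′(0) = 15/4
f′′′(0) = -55/8
f^(4)(0) = 465/16
f^(5)(0) = -2525/32
f^(6)(0) = 30015/64

667*w^6/1024 - 505*w^5/768 + 155*w^4/128 - 55*w^3/48 + 15*w^2/8 - 5*w/2 + 1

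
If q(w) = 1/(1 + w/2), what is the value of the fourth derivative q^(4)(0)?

Use the known series and substitute for the argument.
From the series, [w^4] q = 1/16; multiply by 4! = 24 to get 3/2.

3/2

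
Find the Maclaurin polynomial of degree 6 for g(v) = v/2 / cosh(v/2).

Invert the denominator's series and multiply.
[v^0] = 0;  [v^1] = 1/2;  [v^2] = 0;  [v^3] = -1/16;  [v^4] = 0;  [v^5] = 5/768;  [v^6] = 0.

5*v^5/768 - v^3/16 + v/2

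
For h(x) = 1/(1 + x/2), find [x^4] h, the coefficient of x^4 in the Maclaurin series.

1/16

Use the known series and substitute for the argument.
[x^0] = 1;  [x^1] = -1/2;  [x^2] = 1/4;  [x^3] = -1/8;  [x^4] = 1/16.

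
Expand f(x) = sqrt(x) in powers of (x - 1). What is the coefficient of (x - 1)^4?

-5/128

Differentiate repeatedly and evaluate at the center.
[(x - 1)^0] = 1;  [(x - 1)^1] = 1/2;  [(x - 1)^2] = -1/8;  [(x - 1)^3] = 1/16;  [(x - 1)^4] = -5/128.
So c_4 = f^(4)(1)/4! = -5/128.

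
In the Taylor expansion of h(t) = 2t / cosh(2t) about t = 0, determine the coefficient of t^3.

Divide the numerator series by the denominator series (power-series long division).
h(0) = 0
h′(0) = 2
h′′(0) = 0
h′′′(0) = -24
Then c_k = h^(k)(0)/k! gives each Taylor coefficient.

-4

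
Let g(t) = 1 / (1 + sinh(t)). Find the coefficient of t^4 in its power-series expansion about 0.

4/3

Expand as Σ (-1)^k u^k with u equal to the inner function's series.
[t^0] = 1;  [t^1] = -1;  [t^2] = 1;  [t^3] = -7/6;  [t^4] = 4/3.
So c_4 = g^(4)(0)/4! = 4/3.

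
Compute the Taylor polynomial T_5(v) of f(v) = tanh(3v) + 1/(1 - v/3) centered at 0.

Combine the two series term by term.
f(0) = 1
f′(0) = 10/3
f′′(0) = 2/9
f′′′(0) = -484/9
f^(4)(0) = 8/27
f^(5)(0) = 314968/81
Then c_k = f^(k)(0)/k! gives each Taylor coefficient.

39371*v^5/1215 + v^4/81 - 242*v^3/27 + v^2/9 + 10*v/3 + 1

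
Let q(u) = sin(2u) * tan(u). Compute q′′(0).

4

Take the Cauchy product of the two expansions.
The coefficient of u^2 in the expansion is 2, so q′′(0) = 2! * (2) = 4.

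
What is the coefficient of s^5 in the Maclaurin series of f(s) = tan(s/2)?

1/240

[s^0] = 0;  [s^1] = 1/2;  [s^2] = 0;  [s^3] = 1/24;  [s^4] = 0;  [s^5] = 1/240.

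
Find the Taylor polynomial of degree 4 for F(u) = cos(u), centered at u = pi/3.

[(u - pi/3)^0] = 1/2;  [(u - pi/3)^1] = -sqrt(3)/2;  [(u - pi/3)^2] = -1/4;  [(u - pi/3)^3] = sqrt(3)/12;  [(u - pi/3)^4] = 1/48.

(u - pi/3)^4/48 + sqrt(3)*(u - pi/3)^3/12 - (u - pi/3)^2/4 - sqrt(3)*(u - pi/3)/2 + 1/2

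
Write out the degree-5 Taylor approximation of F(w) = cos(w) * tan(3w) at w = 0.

1121*w^5/40 + 15*w^3/2 + 3*w

Write out both Maclaurin series and multiply, keeping only the needed powers.
F(0) = 0
F′(0) = 3
F′′(0) = 0
F′′′(0) = 45
F^(4)(0) = 0
F^(5)(0) = 3363
Dividing each by k! gives the coefficients c_0, ..., c_5.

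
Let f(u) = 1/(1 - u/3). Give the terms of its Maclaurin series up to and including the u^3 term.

u^3/27 + u^2/9 + u/3 + 1

Apply the Taylor formula c_k = f^(k)(a)/k!.
[u^0] = 1;  [u^1] = 1/3;  [u^2] = 1/9;  [u^3] = 1/27.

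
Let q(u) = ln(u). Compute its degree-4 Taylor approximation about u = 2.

-(u - 2)^4/64 + (u - 2)^3/24 - (u - 2)^2/8 + (u - 2)/2 + ln(2)

Apply the Taylor formula c_k = f^(k)(a)/k!.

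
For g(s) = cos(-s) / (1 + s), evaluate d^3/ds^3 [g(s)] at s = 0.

Take the Cauchy product of the two expansions.
From the series, [s^3] g = -1/2; multiply by 3! = 6 to get -3.

-3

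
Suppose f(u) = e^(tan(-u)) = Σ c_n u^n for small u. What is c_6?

59/240

Substitute the inner expansion into the outer series and collect powers.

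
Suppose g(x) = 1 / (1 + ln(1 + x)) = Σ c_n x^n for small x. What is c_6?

3289/360

Write 1/(1+u) = 1 - u + u^2 - u^3 + ... and substitute the series for u.
[x^0] = 1;  [x^1] = -1;  [x^2] = 3/2;  [x^3] = -7/3;  [x^4] = 11/3;  [x^5] = -347/60;  [x^6] = 3289/360.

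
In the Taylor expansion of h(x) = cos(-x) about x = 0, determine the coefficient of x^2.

-1/2

Apply the Taylor formula c_k = f^(k)(a)/k!.
h(0) = 1
h′(0) = 0
h′′(0) = -1
So c_2 = h′′(0)/2! = -1/2.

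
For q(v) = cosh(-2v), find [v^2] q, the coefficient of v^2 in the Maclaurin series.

[v^0] = 1;  [v^1] = 0;  [v^2] = 2.

2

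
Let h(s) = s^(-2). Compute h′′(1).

Use the known series and substitute for the argument.
The coefficient of (s - 1)^2 in the expansion is 3, so h′′(1) = 2! * (3) = 6.

6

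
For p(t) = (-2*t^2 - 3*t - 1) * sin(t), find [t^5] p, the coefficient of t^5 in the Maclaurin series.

Shift and add copies of the series according to the polynomial's terms.
[t^0] = 0;  [t^1] = -1;  [t^2] = -3;  [t^3] = -11/6;  [t^4] = 1/2;  [t^5] = 13/40.

13/40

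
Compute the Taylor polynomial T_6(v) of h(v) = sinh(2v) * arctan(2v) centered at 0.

Expand each factor separately, then convolve coefficients.
h(0) = 0
h′(0) = 0
h′′(0) = 8
h′′′(0) = 0
h^(4)(0) = -64
h^(5)(0) = 0
h^(6)(0) = 7040

88*v^6/9 - 8*v^4/3 + 4*v^2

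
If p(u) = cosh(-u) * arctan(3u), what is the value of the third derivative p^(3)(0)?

Take the Cauchy product of the two expansions.
The coefficient of u^3 in the expansion is -15/2, so p′′′(0) = 3! * (-15/2) = -45.

-45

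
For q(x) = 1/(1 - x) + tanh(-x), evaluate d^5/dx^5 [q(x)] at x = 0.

Expand each term separately and add.
From the series, [x^5] q = 13/15; multiply by 5! = 120 to get 104.

104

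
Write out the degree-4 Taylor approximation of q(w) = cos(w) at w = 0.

w^4/24 - w^2/2 + 1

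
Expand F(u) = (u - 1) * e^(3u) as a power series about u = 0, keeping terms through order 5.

Distribute the polynomial across the series and collect like powers.
F(0) = -1
F′(0) = -2
F′′(0) = -3
F′′′(0) = 0
F^(4)(0) = 27
F^(5)(0) = 162

27*u^5/20 + 9*u^4/8 - 3*u^2/2 - 2*u - 1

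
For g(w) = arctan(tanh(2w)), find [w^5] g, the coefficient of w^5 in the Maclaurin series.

Compose series: expand the inner function first, then feed it into the outer expansion.
[w^0] = 0;  [w^1] = 2;  [w^2] = 0;  [w^3] = -16/3;  [w^4] = 0;  [w^5] = 64/3.

64/3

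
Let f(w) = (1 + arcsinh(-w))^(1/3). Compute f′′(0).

Let u equal the inner series; expand the outer function in u and truncate.
The coefficient of w^2 in the expansion is -1/9, so f′′(0) = 2! * (-1/9) = -2/9.

-2/9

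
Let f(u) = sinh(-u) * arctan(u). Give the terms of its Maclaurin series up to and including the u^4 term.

Take the Cauchy product of the two expansions.

u^4/6 - u^2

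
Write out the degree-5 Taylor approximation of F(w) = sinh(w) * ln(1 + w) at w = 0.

-w^5/3 + w^4/2 - w^3/2 + w^2

Take the Cauchy product of the two expansions.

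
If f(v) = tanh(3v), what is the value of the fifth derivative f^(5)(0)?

3888

The coefficient of v^5 in the expansion is 162/5, so f^(5)(0) = 5! * (162/5) = 3888.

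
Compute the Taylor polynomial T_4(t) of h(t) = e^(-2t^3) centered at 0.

1 - 2*t^3

Compute the successive derivatives at the expansion point and divide by k!.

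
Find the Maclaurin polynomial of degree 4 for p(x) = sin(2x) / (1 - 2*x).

40*x^4/3 + 20*x^3/3 + 4*x^2 + 2*x

Expand 1/(denominator) as a geometric series and multiply by the numerator's series.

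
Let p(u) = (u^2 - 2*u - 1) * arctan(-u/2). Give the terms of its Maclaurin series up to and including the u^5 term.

Distribute the polynomial across the series and collect like powers.

23*u^5/480 - u^4/12 - 13*u^3/24 + u^2 + u/2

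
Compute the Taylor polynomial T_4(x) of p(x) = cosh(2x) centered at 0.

2*x^4/3 + 2*x^2 + 1

Use the known series and substitute for the argument.
p(0) = 1
p′(0) = 0
p′′(0) = 4
p′′′(0) = 0
p^(4)(0) = 16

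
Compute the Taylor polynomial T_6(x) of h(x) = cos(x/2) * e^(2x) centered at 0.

Take the Cauchy product of the two expansions.
h(0) = 1
h′(0) = 2
h′′(0) = 15/4
h′′′(0) = 13/2
h^(4)(0) = 161/16
h^(5)(0) = 101/8
h^(6)(0) = 495/64
Dividing each by k! gives the coefficients c_0, ..., c_6.

11*x^6/1024 + 101*x^5/960 + 161*x^4/384 + 13*x^3/12 + 15*x^2/8 + 2*x + 1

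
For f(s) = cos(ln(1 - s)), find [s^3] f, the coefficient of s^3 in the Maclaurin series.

-1/2

Plug the Maclaurin series of the inner function into that of the outer and collect terms.
[s^0] = 1;  [s^1] = 0;  [s^2] = -1/2;  [s^3] = -1/2.
So c_3 = f′′′(0)/3! = -1/2.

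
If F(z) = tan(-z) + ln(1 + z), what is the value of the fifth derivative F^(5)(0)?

8

Combine the two series term by term.
The coefficient of z^5 in the expansion is 1/15, so F^(5)(0) = 5! * (1/15) = 8.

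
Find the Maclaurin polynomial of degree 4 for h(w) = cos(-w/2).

w^4/384 - w^2/8 + 1

[w^0] = 1;  [w^1] = 0;  [w^2] = -1/8;  [w^3] = 0;  [w^4] = 1/384.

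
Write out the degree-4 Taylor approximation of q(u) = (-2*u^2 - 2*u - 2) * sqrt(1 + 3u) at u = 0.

333*u^4/64 - 33*u^3/8 - 11*u^2/4 - 5*u - 2

Multiply each power in the prefactor through the base expansion.
q(0) = -2
q′(0) = -5
q′′(0) = -11/2
q′′′(0) = -99/4
q^(4)(0) = 999/8
Dividing each by k! gives the coefficients c_0, ..., c_4.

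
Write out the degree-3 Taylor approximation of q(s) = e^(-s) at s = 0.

q(0) = 1
q′(0) = -1
q′′(0) = 1
q′′′(0) = -1
The Taylor polynomial is Σ q^(k)(0)/k! · s^k.

-s^3/6 + s^2/2 - s + 1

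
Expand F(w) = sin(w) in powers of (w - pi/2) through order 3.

1 - (w - pi/2)^2/2

F(pi/2) = 1
F′(pi/2) = 0
F′′(pi/2) = -1
F′′′(pi/2) = 0
Dividing each by k! gives the coefficients c_0, ..., c_3.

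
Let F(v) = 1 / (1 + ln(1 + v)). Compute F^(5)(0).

-694

Use the geometric series for the reciprocal, then substitute.
From the series, [v^5] F = -347/60; multiply by 5! = 120 to get -694.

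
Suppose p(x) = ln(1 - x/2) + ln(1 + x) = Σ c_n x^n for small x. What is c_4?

-17/64

Expand each term separately and add.
p(0) = 0
p′(0) = 1/2
p′′(0) = -5/4
p′′′(0) = 7/4
p^(4)(0) = -51/8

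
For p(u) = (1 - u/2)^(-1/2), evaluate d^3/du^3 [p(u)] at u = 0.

15/64

Differentiate repeatedly and evaluate at the center.
The coefficient of u^3 in the expansion is 5/128, so p′′′(0) = 3! * (5/128) = 15/64.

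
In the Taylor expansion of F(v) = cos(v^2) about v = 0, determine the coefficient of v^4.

Compute the successive derivatives at the expansion point and divide by k!.
F(0) = 1
F′(0) = 0
F′′(0) = 0
F′′′(0) = 0
F^(4)(0) = -12

-1/2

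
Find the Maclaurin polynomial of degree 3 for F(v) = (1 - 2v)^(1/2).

-v^3/2 - v^2/2 - v + 1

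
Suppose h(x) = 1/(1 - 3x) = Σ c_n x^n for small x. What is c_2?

[x^0] = 1;  [x^1] = 3;  [x^2] = 9.
So c_2 = h′′(0)/2! = 9.

9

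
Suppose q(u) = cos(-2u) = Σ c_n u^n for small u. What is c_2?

-2

q(0) = 1
q′(0) = 0
q′′(0) = -4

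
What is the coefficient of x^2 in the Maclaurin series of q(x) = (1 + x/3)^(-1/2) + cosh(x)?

Combine the two series term by term.
q(0) = 2
q′(0) = -1/6
q′′(0) = 13/12

13/24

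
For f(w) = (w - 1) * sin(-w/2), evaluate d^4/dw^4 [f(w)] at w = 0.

1/2

Shift and add copies of the series according to the polynomial's terms.
From the series, [w^4] f = 1/48; multiply by 4! = 24 to get 1/2.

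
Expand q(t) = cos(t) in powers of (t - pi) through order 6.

[(t - pi)^0] = -1;  [(t - pi)^1] = 0;  [(t - pi)^2] = 1/2;  [(t - pi)^3] = 0;  [(t - pi)^4] = -1/24;  [(t - pi)^5] = 0;  [(t - pi)^6] = 1/720.

(t - pi)^6/720 - (t - pi)^4/24 + (t - pi)^2/2 - 1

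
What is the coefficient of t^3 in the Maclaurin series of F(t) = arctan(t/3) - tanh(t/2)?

Add the two expansions coefficient-wise.

19/648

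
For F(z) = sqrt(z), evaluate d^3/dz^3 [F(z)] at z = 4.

3/256

From the series, [(z - 4)^3] F = 1/512; multiply by 3! = 6 to get 3/256.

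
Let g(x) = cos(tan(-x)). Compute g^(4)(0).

Let u equal the inner series; expand the outer function in u and truncate.
The coefficient of x^4 in the expansion is -7/24, so g^(4)(0) = 4! * (-7/24) = -7.

-7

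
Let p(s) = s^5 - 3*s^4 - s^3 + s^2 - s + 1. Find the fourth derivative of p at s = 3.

288

Apply the Taylor formula c_k = f^(k)(a)/k!.
The coefficient of (s - 3)^4 in the expansion is 12, so p^(4)(3) = 4! * (12) = 288.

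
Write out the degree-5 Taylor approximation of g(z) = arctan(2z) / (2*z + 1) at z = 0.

416*z^5/15 - 32*z^4/3 + 16*z^3/3 - 4*z^2 + 2*z

Expand 1/(denominator) as a geometric series and multiply by the numerator's series.
g(0) = 0
g′(0) = 2
g′′(0) = -8
g′′′(0) = 32
g^(4)(0) = -256
g^(5)(0) = 3328
Dividing each by k! gives the coefficients c_0, ..., c_5.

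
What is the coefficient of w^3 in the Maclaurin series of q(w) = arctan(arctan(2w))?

Let u equal the inner series; expand the outer function in u and truncate.
So c_3 = q′′′(0)/3! = -16/3.

-16/3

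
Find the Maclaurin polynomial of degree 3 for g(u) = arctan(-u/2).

u^3/24 - u/2

g(0) = 0
g′(0) = -1/2
g′′(0) = 0
g′′′(0) = 1/4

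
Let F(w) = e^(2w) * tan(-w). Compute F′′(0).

-4

Multiply the two series term by term and collect like powers.
The coefficient of w^2 in the expansion is -2, so F′′(0) = 2! * (-2) = -4.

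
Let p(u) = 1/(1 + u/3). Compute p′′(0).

2/9

Compute the successive derivatives at the expansion point and divide by k!.
The coefficient of u^2 in the expansion is 1/9, so p′′(0) = 2! * (1/9) = 2/9.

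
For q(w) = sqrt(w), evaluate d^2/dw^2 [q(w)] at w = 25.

From the series, [(w - 25)^2] q = -1/1000; multiply by 2! = 2 to get -1/500.

-1/500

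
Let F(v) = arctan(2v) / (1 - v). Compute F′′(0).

Expand 1/(denominator) as a geometric series and multiply by the numerator's series.
From the series, [v^2] F = 2; multiply by 2! = 2 to get 4.

4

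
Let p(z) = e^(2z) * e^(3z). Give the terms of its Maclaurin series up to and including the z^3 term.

125*z^3/6 + 25*z^2/2 + 5*z + 1

Expand each factor separately, then convolve coefficients.
p(0) = 1
p′(0) = 5
p′′(0) = 25
p′′′(0) = 125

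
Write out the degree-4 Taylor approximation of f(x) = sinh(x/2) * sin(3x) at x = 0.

Take the Cauchy product of the two expansions.
[x^0] = 0;  [x^1] = 0;  [x^2] = 3/2;  [x^3] = 0;  [x^4] = -35/16.

-35*x^4/16 + 3*x^2/2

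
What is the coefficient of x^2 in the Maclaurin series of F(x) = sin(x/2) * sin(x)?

1/2

Multiply the two series term by term and collect like powers.
[x^0] = 0;  [x^1] = 0;  [x^2] = 1/2.
So c_2 = F′′(0)/2! = 1/2.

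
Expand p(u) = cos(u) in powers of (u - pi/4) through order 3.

p(pi/4) = sqrt(2)/2
p′(pi/4) = -sqrt(2)/2
p′′(pi/4) = -sqrt(2)/2
p′′′(pi/4) = sqrt(2)/2

sqrt(2)*(u - pi/4)^3/12 - sqrt(2)*(u - pi/4)^2/4 - sqrt(2)*(u - pi/4)/2 + sqrt(2)/2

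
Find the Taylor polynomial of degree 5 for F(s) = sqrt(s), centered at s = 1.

Use the known series and substitute for the argument.
F(1) = 1
F′(1) = 1/2
F′′(1) = -1/4
F′′′(1) = 3/8
F^(4)(1) = -15/16
F^(5)(1) = 105/32
Dividing each by k! gives the coefficients c_0, ..., c_5.

7*(s - 1)^5/256 - 5*(s - 1)^4/128 + (s - 1)^3/16 - (s - 1)^2/8 + (s - 1)/2 + 1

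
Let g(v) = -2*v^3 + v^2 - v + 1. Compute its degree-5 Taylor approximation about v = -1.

-2*(v + 1)^3 + 7*(v + 1)^2 - 9*(v + 1) + 5

g(-1) = 5
g′(-1) = -9
g′′(-1) = 14
g′′′(-1) = -12
g^(4)(-1) = 0
g^(5)(-1) = 0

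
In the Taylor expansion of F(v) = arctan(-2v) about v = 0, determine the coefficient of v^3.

F(0) = 0
F′(0) = -2
F′′(0) = 0
F′′′(0) = 16
So c_3 = F′′′(0)/3! = 8/3.

8/3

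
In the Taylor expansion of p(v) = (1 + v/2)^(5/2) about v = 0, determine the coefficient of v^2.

p(0) = 1
p′(0) = 5/4
p′′(0) = 15/16

15/32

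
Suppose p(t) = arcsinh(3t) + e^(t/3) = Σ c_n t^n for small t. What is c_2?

Combine the two series term by term.
[t^0] = 1;  [t^1] = 10/3;  [t^2] = 1/18.

1/18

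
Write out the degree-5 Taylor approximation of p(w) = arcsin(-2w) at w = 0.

-12*w^5/5 - 4*w^3/3 - 2*w

p(0) = 0
p′(0) = -2
p′′(0) = 0
p′′′(0) = -8
p^(4)(0) = 0
p^(5)(0) = -288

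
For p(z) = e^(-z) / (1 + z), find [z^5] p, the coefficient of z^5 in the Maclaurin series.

Take the Cauchy product of the two expansions.

-163/60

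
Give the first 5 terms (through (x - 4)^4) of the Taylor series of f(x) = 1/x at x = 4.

Differentiate repeatedly and evaluate at the center.
f(4) = 1/4
f′(4) = -1/16
f′′(4) = 1/32
f′′′(4) = -3/128
f^(4)(4) = 3/128
Dividing each by k! gives the coefficients c_0, ..., c_4.

(x - 4)^4/1024 - (x - 4)^3/256 + (x - 4)^2/64 - (x - 4)/16 + 1/4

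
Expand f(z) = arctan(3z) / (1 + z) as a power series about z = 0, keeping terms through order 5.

Multiply the two series term by term and collect like powers.
[z^0] = 0;  [z^1] = 3;  [z^2] = -3;  [z^3] = -6;  [z^4] = 6;  [z^5] = 213/5.

213*z^5/5 + 6*z^4 - 6*z^3 - 3*z^2 + 3*z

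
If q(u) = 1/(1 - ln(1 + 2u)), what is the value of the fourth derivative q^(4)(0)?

Plug the Maclaurin series of the inner function into that of the outer and collect terms.
The coefficient of u^4 in the expansion is 8/3, so q^(4)(0) = 4! * (8/3) = 64.

64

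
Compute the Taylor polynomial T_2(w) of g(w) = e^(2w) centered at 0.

Use the known series and substitute for the argument.
g(0) = 1
g′(0) = 2
g′′(0) = 4
Then c_k = g^(k)(0)/k! gives each Taylor coefficient.

2*w^2 + 2*w + 1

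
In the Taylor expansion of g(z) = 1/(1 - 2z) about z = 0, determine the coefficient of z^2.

[z^0] = 1;  [z^1] = 2;  [z^2] = 4.

4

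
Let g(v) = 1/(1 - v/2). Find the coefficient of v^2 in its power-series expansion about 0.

Differentiate repeatedly and evaluate at the center.
g(0) = 1
g′(0) = 1/2
g′′(0) = 1/2
So c_2 = g′′(0)/2! = 1/4.

1/4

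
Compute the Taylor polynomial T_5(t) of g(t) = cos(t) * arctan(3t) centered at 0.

2129*t^5/40 - 21*t^3/2 + 3*t

Expand each factor separately, then convolve coefficients.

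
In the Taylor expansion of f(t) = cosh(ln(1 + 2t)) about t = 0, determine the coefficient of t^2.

Substitute the inner expansion into the outer series and collect powers.
[t^0] = 1;  [t^1] = 0;  [t^2] = 2.
So c_2 = f′′(0)/2! = 2.

2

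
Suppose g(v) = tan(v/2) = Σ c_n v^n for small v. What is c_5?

1/240

Apply the Taylor formula c_k = f^(k)(a)/k!.
g(0) = 0
g′(0) = 1/2
g′′(0) = 0
g′′′(0) = 1/4
g^(4)(0) = 0
g^(5)(0) = 1/2
Dividing each by k! gives the coefficients c_0, ..., c_5.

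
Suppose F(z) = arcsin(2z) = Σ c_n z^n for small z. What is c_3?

4/3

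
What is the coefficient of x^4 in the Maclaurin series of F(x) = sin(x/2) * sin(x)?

-5/48

Multiply the two series term by term and collect like powers.
F(0) = 0
F′(0) = 0
F′′(0) = 1
F′′′(0) = 0
F^(4)(0) = -5/2
So c_4 = F^(4)(0)/4! = -5/48.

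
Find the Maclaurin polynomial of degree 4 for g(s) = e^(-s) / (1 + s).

Multiply the two series term by term and collect like powers.
g(0) = 1
g′(0) = -2
g′′(0) = 5
g′′′(0) = -16
g^(4)(0) = 65

65*s^4/24 - 8*s^3/3 + 5*s^2/2 - 2*s + 1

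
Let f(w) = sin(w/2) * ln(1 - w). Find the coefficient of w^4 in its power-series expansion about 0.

-7/48

Take the Cauchy product of the two expansions.
f(0) = 0
f′(0) = 0
f′′(0) = -1
f′′′(0) = -3/2
f^(4)(0) = -7/2
Then c_k = f^(k)(0)/k! gives each Taylor coefficient.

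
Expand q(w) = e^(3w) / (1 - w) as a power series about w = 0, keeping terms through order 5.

92*w^5/5 + 131*w^4/8 + 13*w^3 + 17*w^2/2 + 4*w + 1

Write out both Maclaurin series and multiply, keeping only the needed powers.
q(0) = 1
q′(0) = 4
q′′(0) = 17
q′′′(0) = 78
q^(4)(0) = 393
q^(5)(0) = 2208
Then c_k = q^(k)(0)/k! gives each Taylor coefficient.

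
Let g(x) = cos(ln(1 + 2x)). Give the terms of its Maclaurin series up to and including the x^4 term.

-20*x^4/3 + 4*x^3 - 2*x^2 + 1

Compose series: expand the inner function first, then feed it into the outer expansion.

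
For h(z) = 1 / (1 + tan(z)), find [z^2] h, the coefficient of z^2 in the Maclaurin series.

Expand as Σ (-1)^k u^k with u equal to the inner function's series.
h(0) = 1
h′(0) = -1
h′′(0) = 2
The Taylor polynomial is Σ h^(k)(0)/k! · z^k.

1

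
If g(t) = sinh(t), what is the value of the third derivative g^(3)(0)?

1

The coefficient of t^3 in the expansion is 1/6, so g′′′(0) = 3! * (1/6) = 1.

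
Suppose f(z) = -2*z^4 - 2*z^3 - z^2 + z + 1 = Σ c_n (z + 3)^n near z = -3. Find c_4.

-2

f(-3) = -119
f′(-3) = 169
f′′(-3) = -182
f′′′(-3) = 132
f^(4)(-3) = -48
So c_4 = f^(4)(-3)/4! = -2.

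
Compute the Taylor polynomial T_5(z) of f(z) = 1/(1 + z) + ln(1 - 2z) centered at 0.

-37*z^5/5 - 3*z^4 - 11*z^3/3 - z^2 - 3*z + 1

Add the two expansions coefficient-wise.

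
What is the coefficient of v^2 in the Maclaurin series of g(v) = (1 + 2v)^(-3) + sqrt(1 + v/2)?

Expand each term separately and add.
g(0) = 2
g′(0) = -23/4
g′′(0) = 767/16
So c_2 = g′′(0)/2! = 767/32.

767/32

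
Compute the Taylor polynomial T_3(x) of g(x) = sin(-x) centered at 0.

x^3/6 - x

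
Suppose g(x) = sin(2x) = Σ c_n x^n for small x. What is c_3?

Differentiate repeatedly and evaluate at the center.
g(0) = 0
g′(0) = 2
g′′(0) = 0
g′′′(0) = -8
So c_3 = g′′′(0)/3! = -4/3.

-4/3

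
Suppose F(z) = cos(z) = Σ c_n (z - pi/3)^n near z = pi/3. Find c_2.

-1/4

Apply the Taylor formula c_k = f^(k)(a)/k!.
[(z - pi/3)^0] = 1/2;  [(z - pi/3)^1] = -sqrt(3)/2;  [(z - pi/3)^2] = -1/4.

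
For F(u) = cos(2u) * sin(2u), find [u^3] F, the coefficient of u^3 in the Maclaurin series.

-16/3

Take the Cauchy product of the two expansions.
F(0) = 0
F′(0) = 2
F′′(0) = 0
F′′′(0) = -32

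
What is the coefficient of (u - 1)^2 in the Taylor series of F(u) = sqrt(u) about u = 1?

F(1) = 1
F′(1) = 1/2
F′′(1) = -1/4
The Taylor polynomial is Σ F^(k)(1)/k! · (u - 1)^k.

-1/8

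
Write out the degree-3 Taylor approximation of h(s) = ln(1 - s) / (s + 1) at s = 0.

-5*s^3/6 + s^2/2 - s

Use 1/(1 - r) = Σ r^k on the denominator, then take the Cauchy product.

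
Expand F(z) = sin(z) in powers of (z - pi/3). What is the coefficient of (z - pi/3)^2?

F(pi/3) = sqrt(3)/2
F′(pi/3) = 1/2
F′′(pi/3) = -sqrt(3)/2
So c_2 = F′′(pi/3)/2! = -sqrt(3)/4.

-sqrt(3)/4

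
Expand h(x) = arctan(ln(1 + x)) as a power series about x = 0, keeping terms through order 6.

Compose series: expand the inner function first, then feed it into the outer expansion.

-x^6/24 - 11*x^5/60 + x^4/4 - x^2/2 + x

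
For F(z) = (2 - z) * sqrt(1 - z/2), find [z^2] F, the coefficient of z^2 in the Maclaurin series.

3/16

Distribute the polynomial across the series and collect like powers.
F(0) = 2
F′(0) = -3/2
F′′(0) = 3/8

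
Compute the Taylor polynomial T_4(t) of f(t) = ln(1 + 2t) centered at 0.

Differentiate repeatedly and evaluate at the center.

-4*t^4 + 8*t^3/3 - 2*t^2 + 2*t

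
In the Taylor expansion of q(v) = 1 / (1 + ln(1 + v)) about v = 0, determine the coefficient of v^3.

-7/3

Expand as Σ (-1)^k u^k with u equal to the inner function's series.
[v^0] = 1;  [v^1] = -1;  [v^2] = 3/2;  [v^3] = -7/3.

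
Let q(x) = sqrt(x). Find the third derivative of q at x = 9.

From the series, [(x - 9)^3] q = 1/3888; multiply by 3! = 6 to get 1/648.

1/648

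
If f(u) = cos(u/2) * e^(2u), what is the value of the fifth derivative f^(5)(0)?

101/8

Write out both Maclaurin series and multiply, keeping only the needed powers.
From the series, [u^5] f = 101/960; multiply by 5! = 120 to get 101/8.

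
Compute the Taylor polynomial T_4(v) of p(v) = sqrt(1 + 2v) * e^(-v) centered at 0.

Take the Cauchy product of the two expansions.
p(0) = 1
p′(0) = 0
p′′(0) = -2
p′′′(0) = 8
p^(4)(0) = -36
The Taylor polynomial is Σ p^(k)(0)/k! · v^k.

-3*v^4/2 + 4*v^3/3 - v^2 + 1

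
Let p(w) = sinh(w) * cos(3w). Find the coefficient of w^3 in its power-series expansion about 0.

Multiply the two series term by term and collect like powers.
p(0) = 0
p′(0) = 1
p′′(0) = 0
p′′′(0) = -26
So c_3 = p′′′(0)/3! = -13/3.

-13/3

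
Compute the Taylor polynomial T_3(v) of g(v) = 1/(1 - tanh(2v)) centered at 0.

Plug the Maclaurin series of the inner function into that of the outer and collect terms.

16*v^3/3 + 4*v^2 + 2*v + 1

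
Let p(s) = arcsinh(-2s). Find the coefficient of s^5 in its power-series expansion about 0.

[s^0] = 0;  [s^1] = -2;  [s^2] = 0;  [s^3] = 4/3;  [s^4] = 0;  [s^5] = -12/5.

-12/5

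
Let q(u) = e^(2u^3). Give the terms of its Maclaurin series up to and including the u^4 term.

Use the known series and substitute for the argument.
q(0) = 1
q′(0) = 0
q′′(0) = 0
q′′′(0) = 12
q^(4)(0) = 0

2*u^3 + 1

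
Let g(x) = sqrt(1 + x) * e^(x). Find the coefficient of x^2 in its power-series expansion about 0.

Multiply the two series term by term and collect like powers.
g(0) = 1
g′(0) = 3/2
g′′(0) = 7/4

7/8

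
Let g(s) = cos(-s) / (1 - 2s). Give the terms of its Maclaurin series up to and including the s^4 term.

337*s^4/24 + 7*s^3 + 7*s^2/2 + 2*s + 1

Write out both Maclaurin series and multiply, keeping only the needed powers.
g(0) = 1
g′(0) = 2
g′′(0) = 7
g′′′(0) = 42
g^(4)(0) = 337
Dividing each by k! gives the coefficients c_0, ..., c_4.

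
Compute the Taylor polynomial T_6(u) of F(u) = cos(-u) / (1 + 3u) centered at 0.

495989*u^6/720 - 1837*u^5/8 + 1837*u^4/24 - 51*u^3/2 + 17*u^2/2 - 3*u + 1

Take the Cauchy product of the two expansions.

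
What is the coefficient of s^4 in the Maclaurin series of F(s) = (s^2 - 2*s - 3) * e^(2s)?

Shift and add copies of the series according to the polynomial's terms.
[s^0] = -3;  [s^1] = -8;  [s^2] = -9;  [s^3] = -6;  [s^4] = -8/3.

-8/3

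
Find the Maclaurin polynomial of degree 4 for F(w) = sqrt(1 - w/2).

Compute the successive derivatives at the expansion point and divide by k!.
F(0) = 1
F′(0) = -1/4
F′′(0) = -1/16
F′′′(0) = -3/64
F^(4)(0) = -15/256
Then c_k = F^(k)(0)/k! gives each Taylor coefficient.

-5*w^4/2048 - w^3/128 - w^2/32 - w/4 + 1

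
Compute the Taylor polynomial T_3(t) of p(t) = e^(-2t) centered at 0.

p(0) = 1
p′(0) = -2
p′′(0) = 4
p′′′(0) = -8

-4*t^3/3 + 2*t^2 - 2*t + 1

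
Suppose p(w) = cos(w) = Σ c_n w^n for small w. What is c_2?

Compute the successive derivatives at the expansion point and divide by k!.
p(0) = 1
p′(0) = 0
p′′(0) = -1
Then c_k = p^(k)(0)/k! gives each Taylor coefficient.

-1/2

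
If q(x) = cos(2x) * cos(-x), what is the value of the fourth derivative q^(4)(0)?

41

Expand each factor separately, then convolve coefficients.
From the series, [x^4] q = 41/24; multiply by 4! = 24 to get 41.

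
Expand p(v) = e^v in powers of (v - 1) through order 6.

p(1) = e
p′(1) = e
p′′(1) = e
p′′′(1) = e
p^(4)(1) = e
p^(5)(1) = e
p^(6)(1) = e

e*(v - 1)^6/720 + e*(v - 1)^5/120 + e*(v - 1)^4/24 + e*(v - 1)^3/6 + e*(v - 1)^2/2 + e*(v - 1) + e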